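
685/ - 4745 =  - 1  +  812/949=- 0.14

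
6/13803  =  2/4601 = 0.00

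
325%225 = 100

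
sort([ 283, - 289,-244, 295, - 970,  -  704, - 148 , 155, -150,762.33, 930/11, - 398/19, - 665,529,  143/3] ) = [ - 970,-704, - 665, -289, - 244,-150 , -148, - 398/19, 143/3,  930/11, 155, 283, 295,529,  762.33 ]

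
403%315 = 88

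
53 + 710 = 763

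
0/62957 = 0  =  0.00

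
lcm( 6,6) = 6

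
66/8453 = 66/8453 = 0.01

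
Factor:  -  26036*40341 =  - 1050318276 = - 2^2*3^1*7^1*17^1*23^1*113^1 * 283^1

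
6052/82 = 3026/41 = 73.80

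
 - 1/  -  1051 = 1/1051 = 0.00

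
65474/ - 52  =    -  32737/26=-1259.12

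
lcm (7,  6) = 42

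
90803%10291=8475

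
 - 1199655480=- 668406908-531248572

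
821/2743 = 821/2743 = 0.30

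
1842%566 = 144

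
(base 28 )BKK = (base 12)53b0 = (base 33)8EU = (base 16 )23F4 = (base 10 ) 9204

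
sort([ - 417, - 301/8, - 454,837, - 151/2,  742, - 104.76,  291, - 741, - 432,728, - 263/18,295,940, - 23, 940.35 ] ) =[- 741, - 454, - 432, - 417,  -  104.76 , - 151/2, - 301/8, - 23, - 263/18,291, 295, 728,742,837 , 940, 940.35] 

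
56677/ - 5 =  - 56677/5 = - 11335.40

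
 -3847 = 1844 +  - 5691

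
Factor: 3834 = 2^1* 3^3*71^1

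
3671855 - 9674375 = - 6002520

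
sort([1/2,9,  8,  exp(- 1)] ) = [ exp ( - 1),1/2,  8,9] 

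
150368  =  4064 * 37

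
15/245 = 3/49=0.06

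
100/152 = 25/38 = 0.66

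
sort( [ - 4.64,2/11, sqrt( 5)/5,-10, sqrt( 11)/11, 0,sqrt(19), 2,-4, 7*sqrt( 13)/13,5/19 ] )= [ - 10, - 4.64, - 4, 0, 2/11,5/19, sqrt(11)/11, sqrt( 5)/5, 7*sqrt (13)/13,2, sqrt( 19) ]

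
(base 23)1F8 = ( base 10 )882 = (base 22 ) 1I2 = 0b1101110010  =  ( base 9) 1180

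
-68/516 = -17/129 = -0.13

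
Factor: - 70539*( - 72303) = 5100181317  =  3^2*7^2* 11^1 * 313^1*3359^1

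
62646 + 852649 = 915295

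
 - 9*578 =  - 5202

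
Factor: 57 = 3^1*19^1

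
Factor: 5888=2^8*23^1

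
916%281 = 73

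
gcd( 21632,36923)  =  1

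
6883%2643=1597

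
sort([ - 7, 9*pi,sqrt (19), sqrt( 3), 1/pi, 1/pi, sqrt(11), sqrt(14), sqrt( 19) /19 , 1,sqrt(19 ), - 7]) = [ - 7,-7 , sqrt( 19) /19, 1/pi , 1/pi,  1, sqrt( 3),sqrt( 11),sqrt(14),  sqrt(  19), sqrt( 19), 9*pi]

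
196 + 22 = 218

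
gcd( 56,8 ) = 8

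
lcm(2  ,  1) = 2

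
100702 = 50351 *2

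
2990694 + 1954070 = 4944764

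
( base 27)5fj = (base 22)88l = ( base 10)4069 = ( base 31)478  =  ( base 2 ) 111111100101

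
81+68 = 149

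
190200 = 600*317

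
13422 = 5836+7586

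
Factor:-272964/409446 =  - 2/3 = -2^1*3^( - 1 )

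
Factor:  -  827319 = -3^1 * 275773^1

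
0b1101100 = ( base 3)11000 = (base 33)39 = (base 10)108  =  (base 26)44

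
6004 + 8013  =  14017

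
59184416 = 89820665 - 30636249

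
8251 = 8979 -728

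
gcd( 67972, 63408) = 4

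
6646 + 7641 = 14287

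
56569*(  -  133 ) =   -  7523677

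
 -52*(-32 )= 1664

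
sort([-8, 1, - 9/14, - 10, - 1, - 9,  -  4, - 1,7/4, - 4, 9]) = [ - 10, - 9, - 8,  -  4, - 4, - 1, - 1, - 9/14, 1, 7/4,9]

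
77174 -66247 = 10927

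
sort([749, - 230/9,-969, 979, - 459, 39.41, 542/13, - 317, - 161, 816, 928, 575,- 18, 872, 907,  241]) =[ - 969,-459 ,-317, - 161, - 230/9, - 18 , 39.41, 542/13, 241, 575, 749,  816,  872,907, 928,979 ]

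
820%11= 6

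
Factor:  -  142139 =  - 19^1 * 7481^1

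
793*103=81679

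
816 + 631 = 1447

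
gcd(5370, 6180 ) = 30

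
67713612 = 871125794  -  803412182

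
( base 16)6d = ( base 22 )4l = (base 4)1231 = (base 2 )1101101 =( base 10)109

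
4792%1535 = 187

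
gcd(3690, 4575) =15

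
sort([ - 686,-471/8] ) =[ - 686,- 471/8] 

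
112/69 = 1+ 43/69 = 1.62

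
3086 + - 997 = 2089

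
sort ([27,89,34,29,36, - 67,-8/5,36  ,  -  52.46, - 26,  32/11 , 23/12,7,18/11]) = [ - 67, -52.46,-26, - 8/5,  18/11,23/12,32/11,7, 27,29,34 , 36, 36,89 ] 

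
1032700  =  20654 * 50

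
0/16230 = 0   =  0.00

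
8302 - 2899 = 5403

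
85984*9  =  773856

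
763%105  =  28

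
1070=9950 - 8880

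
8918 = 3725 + 5193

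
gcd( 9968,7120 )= 1424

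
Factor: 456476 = 2^2 * 139^1*821^1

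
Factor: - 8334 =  - 2^1 * 3^2*463^1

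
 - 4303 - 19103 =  - 23406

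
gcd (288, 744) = 24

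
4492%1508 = 1476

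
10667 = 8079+2588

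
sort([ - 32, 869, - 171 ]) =[-171, - 32, 869] 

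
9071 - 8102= 969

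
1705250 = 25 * 68210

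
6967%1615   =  507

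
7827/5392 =1 + 2435/5392  =  1.45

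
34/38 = 17/19=0.89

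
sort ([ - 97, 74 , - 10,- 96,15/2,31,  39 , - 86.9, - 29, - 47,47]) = [-97 , - 96, -86.9, - 47 , - 29, - 10,15/2, 31,39, 47,74 ] 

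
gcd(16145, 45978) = 1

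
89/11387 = 89/11387=   0.01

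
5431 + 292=5723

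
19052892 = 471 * 40452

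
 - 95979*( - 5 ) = 479895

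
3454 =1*3454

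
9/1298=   9/1298= 0.01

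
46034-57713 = - 11679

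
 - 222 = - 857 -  -635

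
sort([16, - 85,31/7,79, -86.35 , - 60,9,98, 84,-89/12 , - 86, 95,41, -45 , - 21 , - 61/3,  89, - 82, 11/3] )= [ - 86.35,  -  86, - 85, - 82, - 60,-45 , - 21 ,-61/3,-89/12 , 11/3, 31/7, 9,16 , 41,79,84, 89, 95,98]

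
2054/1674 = 1027/837 = 1.23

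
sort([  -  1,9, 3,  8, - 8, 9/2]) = [-8, - 1,3,9/2,8  ,  9] 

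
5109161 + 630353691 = 635462852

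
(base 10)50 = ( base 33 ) 1h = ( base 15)35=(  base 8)62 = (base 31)1j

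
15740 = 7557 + 8183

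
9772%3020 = 712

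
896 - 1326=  -430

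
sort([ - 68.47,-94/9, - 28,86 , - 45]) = [ - 68.47,-45, - 28, - 94/9,86]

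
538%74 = 20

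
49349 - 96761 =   -  47412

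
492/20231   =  492/20231 = 0.02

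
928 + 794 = 1722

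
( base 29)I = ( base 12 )16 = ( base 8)22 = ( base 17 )11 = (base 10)18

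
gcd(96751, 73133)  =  1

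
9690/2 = 4845 = 4845.00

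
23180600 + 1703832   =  24884432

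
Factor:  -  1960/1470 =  - 2^2*3^( - 1 )  =  - 4/3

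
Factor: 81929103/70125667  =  3^1*17^1*131^1*12263^1*70125667^(  -  1 )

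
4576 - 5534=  - 958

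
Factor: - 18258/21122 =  - 51/59 = -3^1*17^1*59^( - 1)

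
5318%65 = 53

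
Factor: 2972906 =2^1*29^1*51257^1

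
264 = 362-98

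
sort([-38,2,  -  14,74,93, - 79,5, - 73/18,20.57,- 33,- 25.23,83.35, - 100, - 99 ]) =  [ - 100,  -  99, - 79, - 38, - 33,-25.23,- 14, - 73/18, 2, 5, 20.57, 74,83.35,93 ] 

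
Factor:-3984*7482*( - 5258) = 156731978304 = 2^6*3^2*11^1* 29^1*43^1*83^1 * 239^1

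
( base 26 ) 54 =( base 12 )b2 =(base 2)10000110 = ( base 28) 4M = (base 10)134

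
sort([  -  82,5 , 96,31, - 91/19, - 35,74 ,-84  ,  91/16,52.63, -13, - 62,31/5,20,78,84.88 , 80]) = [  -  84, - 82, - 62, - 35, - 13, - 91/19,5,91/16 , 31/5,20, 31 , 52.63,74, 78,80, 84.88,96] 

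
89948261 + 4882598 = 94830859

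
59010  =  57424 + 1586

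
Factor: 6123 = 3^1*13^1*157^1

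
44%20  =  4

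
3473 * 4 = 13892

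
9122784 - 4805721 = 4317063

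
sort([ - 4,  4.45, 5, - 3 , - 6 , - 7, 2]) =[ - 7,-6, - 4, - 3,2,  4.45, 5]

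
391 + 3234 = 3625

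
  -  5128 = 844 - 5972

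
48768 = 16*3048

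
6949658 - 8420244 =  - 1470586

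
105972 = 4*26493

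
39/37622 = 3/2894 = 0.00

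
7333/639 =11 + 304/639 = 11.48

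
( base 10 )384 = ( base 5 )3014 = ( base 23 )GG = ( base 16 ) 180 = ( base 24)G0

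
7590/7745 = 1518/1549 = 0.98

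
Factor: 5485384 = 2^3*127^1* 5399^1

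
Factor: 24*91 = 2184 = 2^3*3^1*7^1*13^1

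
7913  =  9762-1849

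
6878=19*362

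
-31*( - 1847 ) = 57257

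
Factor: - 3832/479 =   -  8 =- 2^3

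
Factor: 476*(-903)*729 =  - 313344612  =  - 2^2*3^7*7^2*17^1*43^1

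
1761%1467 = 294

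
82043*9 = 738387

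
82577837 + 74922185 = 157500022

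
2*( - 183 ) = -366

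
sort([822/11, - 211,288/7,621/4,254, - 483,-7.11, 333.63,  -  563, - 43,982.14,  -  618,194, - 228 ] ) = [ - 618, - 563, - 483, - 228, -211,-43,  -  7.11,  288/7 , 822/11,621/4,194,254, 333.63,982.14 ] 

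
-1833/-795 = 2 + 81/265 = 2.31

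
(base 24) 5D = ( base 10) 133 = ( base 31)49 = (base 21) 67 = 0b10000101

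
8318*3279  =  27274722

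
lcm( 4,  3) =12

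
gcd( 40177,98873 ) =1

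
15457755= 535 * 28893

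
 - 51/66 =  - 17/22 = - 0.77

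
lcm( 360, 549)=21960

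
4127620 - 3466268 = 661352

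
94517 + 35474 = 129991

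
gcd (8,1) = 1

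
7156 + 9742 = 16898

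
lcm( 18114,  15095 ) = 90570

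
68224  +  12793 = 81017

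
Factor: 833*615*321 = 3^2*5^1*7^2* 17^1*41^1*107^1  =  164446695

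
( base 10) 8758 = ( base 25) E08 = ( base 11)6642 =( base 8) 21066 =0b10001000110110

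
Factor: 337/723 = 3^( - 1 )*241^(-1)*337^1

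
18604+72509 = 91113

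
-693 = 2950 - 3643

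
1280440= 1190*1076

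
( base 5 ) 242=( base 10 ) 72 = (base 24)30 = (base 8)110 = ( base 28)2G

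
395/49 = 395/49 = 8.06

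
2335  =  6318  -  3983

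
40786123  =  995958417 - 955172294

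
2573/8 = 2573/8 = 321.62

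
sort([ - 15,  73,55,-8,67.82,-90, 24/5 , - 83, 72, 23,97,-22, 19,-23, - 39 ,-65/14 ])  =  [ - 90,- 83 , - 39, - 23,-22, - 15,-8,  -  65/14, 24/5 , 19, 23,55,67.82,  72,73,97 ]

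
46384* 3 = 139152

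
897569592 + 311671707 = 1209241299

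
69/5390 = 69/5390 = 0.01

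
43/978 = 43/978=0.04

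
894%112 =110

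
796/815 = 796/815= 0.98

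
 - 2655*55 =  - 146025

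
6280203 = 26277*239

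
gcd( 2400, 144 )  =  48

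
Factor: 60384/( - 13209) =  - 32/7= - 2^5*7^(-1)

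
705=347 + 358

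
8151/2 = 4075  +  1/2 = 4075.50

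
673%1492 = 673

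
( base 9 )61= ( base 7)106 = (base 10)55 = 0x37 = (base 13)43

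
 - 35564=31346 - 66910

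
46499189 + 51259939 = 97759128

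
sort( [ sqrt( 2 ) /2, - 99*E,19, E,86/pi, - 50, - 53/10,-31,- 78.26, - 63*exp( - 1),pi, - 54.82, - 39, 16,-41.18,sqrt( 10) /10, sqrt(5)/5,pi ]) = [-99*E, - 78.26,  -  54.82, - 50, - 41.18, - 39, - 31, -63 * exp( - 1 ), - 53/10 , sqrt(10) /10,sqrt(5 )/5,sqrt(2 ) /2,E , pi,pi, 16, 19,86/pi]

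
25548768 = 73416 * 348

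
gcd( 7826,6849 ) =1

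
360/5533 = 360/5533 = 0.07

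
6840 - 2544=4296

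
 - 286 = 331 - 617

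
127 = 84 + 43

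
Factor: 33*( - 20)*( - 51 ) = 2^2*3^2*5^1*11^1 * 17^1 = 33660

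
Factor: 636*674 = 2^3*3^1*53^1*337^1 = 428664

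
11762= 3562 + 8200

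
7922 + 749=8671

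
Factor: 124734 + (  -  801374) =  - 2^5 * 5^1*4229^1= - 676640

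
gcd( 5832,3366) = 18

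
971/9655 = 971/9655 = 0.10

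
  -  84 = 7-91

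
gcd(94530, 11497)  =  1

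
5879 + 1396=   7275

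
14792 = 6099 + 8693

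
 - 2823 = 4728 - 7551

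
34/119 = 2/7 = 0.29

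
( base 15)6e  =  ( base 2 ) 1101000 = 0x68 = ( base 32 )38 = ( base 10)104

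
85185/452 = 188 + 209/452 = 188.46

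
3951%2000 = 1951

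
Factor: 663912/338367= 221304/112789= 2^3 * 3^1*43^ (- 2)*61^(-1 )*9221^1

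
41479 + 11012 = 52491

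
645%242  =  161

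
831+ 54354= 55185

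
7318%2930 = 1458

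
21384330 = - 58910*(-363)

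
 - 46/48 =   -  1 + 1/24= - 0.96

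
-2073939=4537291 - 6611230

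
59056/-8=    - 7382 + 0/1 = - 7382.00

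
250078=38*6581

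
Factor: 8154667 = 19^1*83^1*5171^1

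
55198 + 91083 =146281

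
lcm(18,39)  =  234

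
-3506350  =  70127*( - 50)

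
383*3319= 1271177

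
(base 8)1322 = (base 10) 722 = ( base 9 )882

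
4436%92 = 20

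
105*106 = 11130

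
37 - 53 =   -  16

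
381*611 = 232791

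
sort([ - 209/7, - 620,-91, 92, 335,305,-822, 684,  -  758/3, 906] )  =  [-822, - 620,  -  758/3, - 91,- 209/7, 92, 305, 335, 684, 906 ]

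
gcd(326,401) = 1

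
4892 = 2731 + 2161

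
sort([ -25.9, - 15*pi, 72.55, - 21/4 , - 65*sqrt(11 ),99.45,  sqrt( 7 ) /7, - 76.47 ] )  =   [-65*sqrt(11 ), - 76.47, - 15*pi, - 25.9, -21/4 , sqrt( 7 ) /7, 72.55,99.45]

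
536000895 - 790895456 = - 254894561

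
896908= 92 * 9749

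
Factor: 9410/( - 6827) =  - 2^1*5^1*941^1 * 6827^( - 1)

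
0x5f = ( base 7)164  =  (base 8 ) 137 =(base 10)95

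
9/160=9/160 = 0.06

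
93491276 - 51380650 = 42110626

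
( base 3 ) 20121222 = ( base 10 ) 4832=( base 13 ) 2279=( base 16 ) 12e0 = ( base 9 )6558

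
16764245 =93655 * 179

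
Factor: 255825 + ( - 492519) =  - 236694 = - 2^1*3^1*103^1*383^1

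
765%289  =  187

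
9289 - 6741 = 2548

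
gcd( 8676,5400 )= 36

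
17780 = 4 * 4445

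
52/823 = 52/823=0.06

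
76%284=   76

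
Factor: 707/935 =5^( - 1)*7^1*11^( -1 )*17^(-1) * 101^1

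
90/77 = 1 + 13/77 = 1.17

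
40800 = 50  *816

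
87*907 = 78909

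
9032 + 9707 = 18739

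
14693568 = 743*19776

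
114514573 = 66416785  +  48097788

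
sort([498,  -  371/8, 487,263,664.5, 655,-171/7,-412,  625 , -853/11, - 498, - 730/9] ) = [-498, - 412, - 730/9, - 853/11, - 371/8, - 171/7,  263, 487, 498, 625, 655, 664.5 ] 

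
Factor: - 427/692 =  - 2^( - 2 )*7^1*61^1 * 173^( - 1) 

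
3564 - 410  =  3154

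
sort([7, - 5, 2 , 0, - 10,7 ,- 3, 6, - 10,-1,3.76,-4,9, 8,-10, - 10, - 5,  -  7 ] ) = [ - 10, - 10,-10, -10, - 7, - 5,  -  5, - 4, - 3, - 1,0,2,3.76, 6,7,  7,8, 9]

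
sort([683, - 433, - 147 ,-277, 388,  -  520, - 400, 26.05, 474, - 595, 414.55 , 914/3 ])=[-595, - 520 , - 433, - 400, - 277,-147,26.05, 914/3, 388,414.55, 474 , 683] 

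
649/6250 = 649/6250 = 0.10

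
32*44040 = 1409280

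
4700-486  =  4214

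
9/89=9/89 = 0.10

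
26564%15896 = 10668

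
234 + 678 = 912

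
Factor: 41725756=2^2*10431439^1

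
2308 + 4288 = 6596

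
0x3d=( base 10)61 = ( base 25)2B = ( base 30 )21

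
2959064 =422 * 7012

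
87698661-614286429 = -526587768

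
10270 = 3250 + 7020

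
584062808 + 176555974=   760618782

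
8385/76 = 110 + 25/76 = 110.33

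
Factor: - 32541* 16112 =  - 2^4*3^1* 19^1*53^1 * 10847^1 = - 524300592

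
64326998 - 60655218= 3671780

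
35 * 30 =1050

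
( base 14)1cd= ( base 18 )12H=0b101111001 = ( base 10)377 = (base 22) H3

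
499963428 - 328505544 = 171457884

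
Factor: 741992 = 2^3*137^1*677^1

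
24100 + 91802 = 115902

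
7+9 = 16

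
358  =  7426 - 7068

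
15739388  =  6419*2452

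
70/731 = 70/731 = 0.10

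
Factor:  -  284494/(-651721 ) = 2^1*7^1*2903^1 * 93103^( - 1 ) = 40642/93103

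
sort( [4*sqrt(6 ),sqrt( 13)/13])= [sqrt( 13 ) /13,4*sqrt ( 6)]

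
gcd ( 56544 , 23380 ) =4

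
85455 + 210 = 85665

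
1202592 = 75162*16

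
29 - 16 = 13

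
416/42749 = 416/42749 = 0.01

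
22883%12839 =10044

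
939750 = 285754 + 653996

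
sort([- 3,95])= [-3  ,  95]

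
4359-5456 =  - 1097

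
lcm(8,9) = 72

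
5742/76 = 2871/38  =  75.55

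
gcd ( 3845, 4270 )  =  5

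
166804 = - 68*( - 2453) 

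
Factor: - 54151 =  -54151^1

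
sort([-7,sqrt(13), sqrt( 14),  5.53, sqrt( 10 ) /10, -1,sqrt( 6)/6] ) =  [ - 7 , - 1, sqrt( 10)/10, sqrt(6)/6,sqrt ( 13), sqrt( 14 ), 5.53]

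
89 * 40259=3583051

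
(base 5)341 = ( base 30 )36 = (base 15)66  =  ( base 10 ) 96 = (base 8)140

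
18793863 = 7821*2403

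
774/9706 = 387/4853 = 0.08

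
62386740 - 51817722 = 10569018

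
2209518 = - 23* (-96066)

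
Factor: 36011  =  36011^1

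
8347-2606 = 5741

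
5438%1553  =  779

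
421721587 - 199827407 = 221894180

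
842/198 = 421/99 = 4.25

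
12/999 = 4/333 = 0.01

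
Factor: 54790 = 2^1*5^1 * 5479^1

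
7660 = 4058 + 3602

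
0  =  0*94837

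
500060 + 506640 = 1006700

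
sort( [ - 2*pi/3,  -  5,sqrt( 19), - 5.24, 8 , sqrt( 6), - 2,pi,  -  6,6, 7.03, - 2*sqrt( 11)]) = [ - 2*sqrt( 11 ), - 6, - 5.24,-5, - 2*pi/3,  -  2, sqrt(6), pi  ,  sqrt(19), 6, 7.03,8]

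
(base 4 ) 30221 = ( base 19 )24B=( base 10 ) 809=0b1100101001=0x329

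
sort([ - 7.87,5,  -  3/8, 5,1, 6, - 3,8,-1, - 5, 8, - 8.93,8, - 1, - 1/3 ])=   [-8.93, - 7.87, - 5 , - 3, - 1, - 1, - 3/8,-1/3,1,5, 5, 6 , 8, 8,8 ]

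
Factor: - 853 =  - 853^1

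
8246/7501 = 1  +  745/7501 = 1.10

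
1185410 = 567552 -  - 617858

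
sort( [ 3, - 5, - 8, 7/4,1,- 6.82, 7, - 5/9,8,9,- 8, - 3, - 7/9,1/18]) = [ - 8,-8, - 6.82, - 5, - 3, - 7/9, - 5/9 , 1/18,1,7/4, 3, 7,8,9 ]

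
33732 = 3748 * 9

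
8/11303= 8/11303 =0.00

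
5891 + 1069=6960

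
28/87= 28/87=0.32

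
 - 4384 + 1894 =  - 2490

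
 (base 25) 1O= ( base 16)31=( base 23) 23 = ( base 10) 49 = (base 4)301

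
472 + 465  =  937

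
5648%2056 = 1536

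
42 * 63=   2646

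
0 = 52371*0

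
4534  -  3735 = 799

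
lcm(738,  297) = 24354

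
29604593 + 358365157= 387969750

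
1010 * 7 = 7070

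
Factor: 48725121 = 3^1*929^1*17483^1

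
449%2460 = 449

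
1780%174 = 40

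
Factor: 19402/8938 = 89/41 = 41^(-1) * 89^1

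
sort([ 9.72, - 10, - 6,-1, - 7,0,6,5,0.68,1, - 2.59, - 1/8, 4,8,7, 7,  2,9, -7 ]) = [ - 10, - 7,-7,  -  6,- 2.59, - 1, - 1/8,0,  0.68, 1,2,4,5,6, 7,7,8,9,9.72] 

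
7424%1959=1547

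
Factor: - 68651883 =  - 3^2*19^1*401473^1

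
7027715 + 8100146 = 15127861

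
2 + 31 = 33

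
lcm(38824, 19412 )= 38824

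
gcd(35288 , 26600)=8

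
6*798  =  4788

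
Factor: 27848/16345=2^3*5^(  -  1)*7^ ( - 1)*59^2*467^ ( - 1)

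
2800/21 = 133+1/3 =133.33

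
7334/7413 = 7334/7413 = 0.99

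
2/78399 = 2/78399 = 0.00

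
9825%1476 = 969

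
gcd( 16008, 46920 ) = 552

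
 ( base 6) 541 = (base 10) 205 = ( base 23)8l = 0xCD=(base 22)97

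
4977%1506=459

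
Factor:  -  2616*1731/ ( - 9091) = 4528296/9091 = 2^3*3^2*109^1 * 577^1 * 9091^(-1)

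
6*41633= 249798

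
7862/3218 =3931/1609 =2.44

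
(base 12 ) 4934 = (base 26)c56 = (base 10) 8248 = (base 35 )6pn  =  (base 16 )2038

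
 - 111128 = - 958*116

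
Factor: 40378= 2^1 * 13^1*1553^1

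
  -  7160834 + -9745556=-16906390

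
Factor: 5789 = 7^1 * 827^1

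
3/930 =1/310 = 0.00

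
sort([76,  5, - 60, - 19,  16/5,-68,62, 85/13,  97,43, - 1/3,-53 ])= [- 68,- 60, - 53, - 19,-1/3, 16/5,5,85/13,43  ,  62, 76,  97 ]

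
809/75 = 10+59/75 = 10.79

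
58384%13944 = 2608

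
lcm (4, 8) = 8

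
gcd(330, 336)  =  6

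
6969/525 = 2323/175= 13.27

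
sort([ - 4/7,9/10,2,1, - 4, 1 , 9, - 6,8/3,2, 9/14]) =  [ - 6, - 4, - 4/7,9/14,  9/10,1, 1,2, 2,8/3, 9]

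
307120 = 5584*55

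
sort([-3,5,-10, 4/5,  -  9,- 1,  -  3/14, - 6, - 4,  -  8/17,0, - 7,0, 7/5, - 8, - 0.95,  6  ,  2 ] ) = [ - 10, - 9, - 8,- 7, - 6,  -  4,  -  3,  -  1 , - 0.95,  -  8/17,-3/14, 0, 0,4/5, 7/5, 2,5, 6]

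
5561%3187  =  2374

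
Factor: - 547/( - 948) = 2^( -2)*3^ ( - 1 ) * 79^( -1 ) * 547^1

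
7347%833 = 683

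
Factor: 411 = 3^1 * 137^1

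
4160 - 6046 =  - 1886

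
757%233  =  58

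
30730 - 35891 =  - 5161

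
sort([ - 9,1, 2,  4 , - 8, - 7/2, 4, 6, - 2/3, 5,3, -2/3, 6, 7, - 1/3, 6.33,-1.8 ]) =[ -9,-8, - 7/2, - 1.8, - 2/3, - 2/3,  -  1/3,  1, 2,3, 4,4, 5,  6, 6, 6.33,7 ]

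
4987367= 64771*77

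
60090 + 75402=135492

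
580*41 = 23780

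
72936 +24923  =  97859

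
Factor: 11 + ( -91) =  - 80=-2^4 * 5^1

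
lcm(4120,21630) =86520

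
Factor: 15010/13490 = 79/71 = 71^( - 1 ) * 79^1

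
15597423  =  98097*159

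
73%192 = 73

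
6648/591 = 11+49/197 = 11.25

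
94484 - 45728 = 48756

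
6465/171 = 37+46/57 =37.81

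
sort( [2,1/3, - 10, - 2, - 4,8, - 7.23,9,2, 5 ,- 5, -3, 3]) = [ - 10, - 7.23, - 5,-4, - 3, - 2, 1/3,2 , 2, 3,  5,8, 9] 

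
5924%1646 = 986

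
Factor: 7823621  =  13^1 * 17^1*35401^1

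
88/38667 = 88/38667 = 0.00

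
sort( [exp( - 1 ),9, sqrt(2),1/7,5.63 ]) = [ 1/7,exp(  -  1),sqrt( 2), 5.63,9 ]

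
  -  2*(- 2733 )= 5466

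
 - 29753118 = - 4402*6759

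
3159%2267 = 892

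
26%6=2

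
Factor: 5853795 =3^1*5^1*29^1*13457^1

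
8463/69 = 2821/23=122.65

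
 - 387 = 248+-635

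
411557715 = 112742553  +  298815162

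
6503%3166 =171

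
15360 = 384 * 40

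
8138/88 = 92 + 21/44 =92.48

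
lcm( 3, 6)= 6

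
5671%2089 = 1493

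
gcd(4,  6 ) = 2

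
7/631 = 7/631=0.01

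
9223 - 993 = 8230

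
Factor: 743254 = 2^1*371627^1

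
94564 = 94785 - 221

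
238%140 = 98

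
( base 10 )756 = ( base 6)3300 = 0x2f4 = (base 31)OC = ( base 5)11011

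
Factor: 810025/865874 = 2^( - 1)*5^2* 37^ (-1)*11701^( - 1)*32401^1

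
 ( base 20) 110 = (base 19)132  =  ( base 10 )420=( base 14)220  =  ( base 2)110100100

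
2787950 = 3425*814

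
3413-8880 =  - 5467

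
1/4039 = 1/4039 = 0.00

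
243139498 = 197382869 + 45756629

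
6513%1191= 558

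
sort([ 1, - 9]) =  [ - 9,1 ]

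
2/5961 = 2/5961 = 0.00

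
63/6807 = 21/2269 = 0.01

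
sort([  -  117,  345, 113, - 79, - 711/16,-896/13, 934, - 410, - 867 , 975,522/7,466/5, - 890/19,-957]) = [ - 957 , -867, -410,- 117,  -  79, - 896/13,-890/19, - 711/16,522/7,  466/5, 113, 345,934,975 ] 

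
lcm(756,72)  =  1512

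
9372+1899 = 11271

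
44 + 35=79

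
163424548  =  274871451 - 111446903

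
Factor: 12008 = 2^3*19^1*79^1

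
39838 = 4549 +35289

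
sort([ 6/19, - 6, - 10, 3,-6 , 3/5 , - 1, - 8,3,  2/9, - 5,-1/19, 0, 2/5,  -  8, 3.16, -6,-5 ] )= [ - 10, - 8,  -  8, - 6, - 6, - 6, - 5, - 5, - 1, - 1/19,0,2/9, 6/19,2/5,3/5, 3,  3,3.16 ]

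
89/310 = 89/310 = 0.29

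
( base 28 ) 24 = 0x3C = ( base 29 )22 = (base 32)1S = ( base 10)60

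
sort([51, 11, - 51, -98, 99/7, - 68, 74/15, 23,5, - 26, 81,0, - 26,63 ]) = [-98, - 68,- 51,-26 ,-26, 0,  74/15,  5, 11,99/7, 23 , 51,63,81]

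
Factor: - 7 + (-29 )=- 2^2*3^2 = - 36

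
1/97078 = 1/97078 = 0.00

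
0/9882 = 0 = 0.00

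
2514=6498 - 3984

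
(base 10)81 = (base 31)2J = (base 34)2d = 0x51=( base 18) 49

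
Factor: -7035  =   - 3^1*5^1*7^1*67^1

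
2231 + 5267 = 7498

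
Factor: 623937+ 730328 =1354265 = 5^1*11^1*24623^1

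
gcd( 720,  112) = 16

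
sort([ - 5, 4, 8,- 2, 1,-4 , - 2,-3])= [-5,-4, - 3,-2,  -  2,  1,4,8]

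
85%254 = 85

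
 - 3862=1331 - 5193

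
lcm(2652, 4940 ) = 251940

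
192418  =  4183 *46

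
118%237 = 118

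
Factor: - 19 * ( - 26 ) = 494 = 2^1*13^1*19^1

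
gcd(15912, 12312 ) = 72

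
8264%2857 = 2550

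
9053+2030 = 11083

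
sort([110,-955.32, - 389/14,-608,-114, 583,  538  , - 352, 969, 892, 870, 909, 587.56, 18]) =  [ - 955.32, - 608 , -352,-114,-389/14, 18, 110, 538,  583, 587.56, 870, 892,  909,  969]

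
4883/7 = 4883/7 = 697.57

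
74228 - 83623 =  - 9395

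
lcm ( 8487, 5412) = 373428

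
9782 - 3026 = 6756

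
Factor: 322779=3^1 * 17^1*6329^1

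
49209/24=16403/8 = 2050.38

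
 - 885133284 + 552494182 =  - 332639102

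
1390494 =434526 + 955968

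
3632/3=1210 + 2/3 = 1210.67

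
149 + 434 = 583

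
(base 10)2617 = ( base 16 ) a39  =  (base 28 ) 39D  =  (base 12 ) 1621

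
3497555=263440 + 3234115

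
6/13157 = 6/13157 = 0.00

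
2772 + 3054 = 5826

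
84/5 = 16 + 4/5 = 16.80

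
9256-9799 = - 543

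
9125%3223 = 2679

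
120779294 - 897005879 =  - 776226585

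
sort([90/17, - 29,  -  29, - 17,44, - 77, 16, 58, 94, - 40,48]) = [ - 77,- 40,  -  29,-29, - 17,90/17 , 16 , 44, 48, 58, 94 ]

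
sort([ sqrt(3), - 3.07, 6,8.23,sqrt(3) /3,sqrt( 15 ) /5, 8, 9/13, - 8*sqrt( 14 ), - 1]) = [-8*sqrt(14 ), - 3.07, - 1,sqrt( 3) /3, 9/13,sqrt( 15)/5, sqrt(3),6, 8 , 8.23] 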